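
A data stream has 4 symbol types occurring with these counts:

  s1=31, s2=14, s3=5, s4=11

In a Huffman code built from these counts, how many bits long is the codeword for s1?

1

Repeatedly merge the two smallest:
combine s3(5), s4(11) → 16
combine s2(14), 16 → 30
combine 30, s1(31) → 61
s1 sits one level below the root: a 1-bit codeword.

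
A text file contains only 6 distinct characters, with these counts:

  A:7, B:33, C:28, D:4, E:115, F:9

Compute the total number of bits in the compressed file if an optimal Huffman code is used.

356

Greedily combine the two least-frequent nodes:
combine D(4), A(7) → 11
combine F(9), 11 → 20
combine 20, C(28) → 48
combine B(33), 48 → 81
combine 81, E(115) → 196
Total encoded bits = sum of merged weights = 11 + 20 + 48 + 81 + 196 = 356.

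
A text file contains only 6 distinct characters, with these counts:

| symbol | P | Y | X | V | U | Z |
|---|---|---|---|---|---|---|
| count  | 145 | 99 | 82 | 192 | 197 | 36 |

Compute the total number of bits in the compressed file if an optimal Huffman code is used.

1837

Greedily combine the two least-frequent nodes:
Z(36) + X(82) → 118
Y(99) + 118 → 217
P(145) + V(192) → 337
U(197) + 217 → 414
337 + 414 → 751
Total encoded bits = sum of merged weights = 118 + 217 + 337 + 414 + 751 = 1837.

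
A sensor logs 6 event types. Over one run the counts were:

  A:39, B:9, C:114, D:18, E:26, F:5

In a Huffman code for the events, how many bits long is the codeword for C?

Repeatedly merge the two smallest:
combine F(5), B(9) → 14
combine 14, D(18) → 32
combine E(26), 32 → 58
combine A(39), 58 → 97
combine 97, C(114) → 211
C sits one level below the root: a 1-bit codeword.

1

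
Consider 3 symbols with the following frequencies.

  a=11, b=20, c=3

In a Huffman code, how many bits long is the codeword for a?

2

Repeatedly merge the two smallest:
combine c(3), a(11) → 14
combine 14, b(20) → 34
The subtree containing a is merged 2 times, so code length = 2.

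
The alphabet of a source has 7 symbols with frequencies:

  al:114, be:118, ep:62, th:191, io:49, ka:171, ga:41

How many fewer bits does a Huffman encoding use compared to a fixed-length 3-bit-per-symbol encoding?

272

Fixed-length: 3 bits × 746 symbols = 2238 bits.
Huffman merges:
ga(41) + io(49) → 90
ep(62) + 90 → 152
al(114) + be(118) → 232
152 + ka(171) → 323
th(191) + 232 → 423
323 + 423 → 746
Huffman total = 90 + 152 + 232 + 323 + 423 + 746 = 1966 bits.
Saving = 2238 − 1966 = 272 bits.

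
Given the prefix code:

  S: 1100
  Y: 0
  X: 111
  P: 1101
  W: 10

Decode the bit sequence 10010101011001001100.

WYWWWSWYS

Read left to right; each codeword is recognised as soon as it completes (prefix code):
  10→W | 0→Y | 10→W | 10→W | 10→W | 1100→S | 10→W | 0→Y | 1100→S
Decoded message: WYWWWSWYS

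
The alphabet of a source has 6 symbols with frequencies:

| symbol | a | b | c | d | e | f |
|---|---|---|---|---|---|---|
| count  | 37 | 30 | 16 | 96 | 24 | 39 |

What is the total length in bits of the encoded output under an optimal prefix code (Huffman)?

574

Greedily combine the two least-frequent nodes:
combine c(16), e(24) → 40
combine b(30), a(37) → 67
combine f(39), 40 → 79
combine 67, 79 → 146
combine d(96), 146 → 242
Each symbol's bit-cost is frequency × depth; summing gives 574 bits (equivalently 40 + 67 + 79 + 146 + 242).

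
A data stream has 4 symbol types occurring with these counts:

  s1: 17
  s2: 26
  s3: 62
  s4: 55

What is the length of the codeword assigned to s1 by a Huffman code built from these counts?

Huffman merges, smallest pair first:
merge s1(17) and s2(26): 43
merge 43 and s4(55): 98
merge s3(62) and 98: 160
s1 sits 3 levels below the root, so its codeword is 3 bits.

3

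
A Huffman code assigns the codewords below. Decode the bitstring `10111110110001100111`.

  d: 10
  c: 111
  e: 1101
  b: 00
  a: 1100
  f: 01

dcedbac

Read left to right; each codeword is recognised as soon as it completes (prefix code):
  10→d | 111→c | 1101→e | 10→d | 00→b | 1100→a | 111→c
Decoded message: dcedbac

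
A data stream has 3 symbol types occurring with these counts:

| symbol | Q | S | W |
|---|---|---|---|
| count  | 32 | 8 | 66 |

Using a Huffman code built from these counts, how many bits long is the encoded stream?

146

Merge the two smallest weights repeatedly:
merge S(8) and Q(32): 40
merge 40 and W(66): 106
The encoded length is the sum of every internal node's weight: 40 + 106 = 146 bits.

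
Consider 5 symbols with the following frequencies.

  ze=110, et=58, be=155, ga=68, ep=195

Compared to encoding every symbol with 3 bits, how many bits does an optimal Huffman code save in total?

Fixed-length: 3 bits × 586 symbols = 1758 bits.
Huffman merges:
merge et(58) and ga(68): 126
merge ze(110) and 126: 236
merge be(155) and ep(195): 350
merge 236 and 350: 586
Huffman total = 126 + 236 + 350 + 586 = 1298 bits.
Saving = 1758 − 1298 = 460 bits.

460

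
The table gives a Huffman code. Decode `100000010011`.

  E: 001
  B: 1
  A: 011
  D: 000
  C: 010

BDDBEB

Read left to right; each codeword is recognised as soon as it completes (prefix code):
  1→B | 000→D | 000→D | 1→B | 001→E | 1→B
Decoded message: BDDBEB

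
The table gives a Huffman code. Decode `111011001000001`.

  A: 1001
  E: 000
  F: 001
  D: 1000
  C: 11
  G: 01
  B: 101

CBAEF

Read left to right; each codeword is recognised as soon as it completes (prefix code):
  11→C | 101→B | 1001→A | 000→E | 001→F
Decoded message: CBAEF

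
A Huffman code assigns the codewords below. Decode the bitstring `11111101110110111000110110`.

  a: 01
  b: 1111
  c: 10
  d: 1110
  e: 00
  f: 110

bfdfdeff

Read left to right; each codeword is recognised as soon as it completes (prefix code):
  1111→b | 110→f | 1110→d | 110→f | 1110→d | 00→e | 110→f | 110→f
Decoded message: bfdfdeff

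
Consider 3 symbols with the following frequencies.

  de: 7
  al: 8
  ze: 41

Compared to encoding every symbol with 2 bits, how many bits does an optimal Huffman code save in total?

Fixed-length: 2 bits × 56 symbols = 112 bits.
Huffman merges:
combine de(7), al(8) → 15
combine 15, ze(41) → 56
Huffman total = 15 + 56 = 71 bits.
Saving = 112 − 71 = 41 bits.

41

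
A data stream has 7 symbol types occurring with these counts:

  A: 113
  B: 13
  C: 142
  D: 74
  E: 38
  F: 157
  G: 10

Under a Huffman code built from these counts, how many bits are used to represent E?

Repeatedly merge the two smallest:
merge G(10) and B(13): 23
merge 23 and E(38): 61
merge 61 and D(74): 135
merge A(113) and 135: 248
merge C(142) and F(157): 299
merge 248 and 299: 547
E sits 4 levels below the root, so its codeword is 4 bits.

4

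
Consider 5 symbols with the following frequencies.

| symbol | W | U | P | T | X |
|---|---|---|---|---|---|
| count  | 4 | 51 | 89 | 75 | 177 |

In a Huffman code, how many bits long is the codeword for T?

Build the tree from the bottom:
W(4) + U(51) → 55
55 + T(75) → 130
P(89) + 130 → 219
X(177) + 219 → 396
The subtree containing T is merged 3 times, so code length = 3.

3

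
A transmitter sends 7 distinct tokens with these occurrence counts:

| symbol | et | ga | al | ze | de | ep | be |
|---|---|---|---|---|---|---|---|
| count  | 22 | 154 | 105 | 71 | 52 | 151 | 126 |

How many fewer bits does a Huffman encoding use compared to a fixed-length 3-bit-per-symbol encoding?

231

Fixed-length: 3 bits × 681 symbols = 2043 bits.
Huffman merges:
combine et(22), de(52) → 74
combine ze(71), 74 → 145
combine al(105), be(126) → 231
combine 145, ep(151) → 296
combine ga(154), 231 → 385
combine 296, 385 → 681
Huffman total = 74 + 145 + 231 + 296 + 385 + 681 = 1812 bits.
Saving = 2043 − 1812 = 231 bits.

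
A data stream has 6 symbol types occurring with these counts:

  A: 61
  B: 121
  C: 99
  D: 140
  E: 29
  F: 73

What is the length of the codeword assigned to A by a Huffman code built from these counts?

4

Repeatedly merge the two smallest:
E(29) + A(61) → 90
F(73) + 90 → 163
C(99) + B(121) → 220
D(140) + 163 → 303
220 + 303 → 523
A's leaf is at depth 4, giving a 4-bit codeword.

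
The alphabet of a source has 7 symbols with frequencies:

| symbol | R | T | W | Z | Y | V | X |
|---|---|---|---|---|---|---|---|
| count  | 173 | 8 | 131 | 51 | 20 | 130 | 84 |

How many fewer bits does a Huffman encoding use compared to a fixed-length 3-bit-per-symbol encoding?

327

Fixed-length: 3 bits × 597 symbols = 1791 bits.
Huffman merges:
merge T(8) and Y(20): 28
merge 28 and Z(51): 79
merge 79 and X(84): 163
merge V(130) and W(131): 261
merge 163 and R(173): 336
merge 261 and 336: 597
Huffman total = 28 + 79 + 163 + 261 + 336 + 597 = 1464 bits.
Saving = 1791 − 1464 = 327 bits.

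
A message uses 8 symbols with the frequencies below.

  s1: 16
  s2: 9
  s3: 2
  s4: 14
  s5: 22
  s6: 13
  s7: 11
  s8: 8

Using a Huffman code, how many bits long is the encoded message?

Greedily combine the two least-frequent nodes:
merge s3(2) and s8(8): 10
merge s2(9) and 10: 19
merge s7(11) and s6(13): 24
merge s4(14) and s1(16): 30
merge 19 and s5(22): 41
merge 24 and 30: 54
merge 41 and 54: 95
Total encoded bits = sum of merged weights = 10 + 19 + 24 + 30 + 41 + 54 + 95 = 273.

273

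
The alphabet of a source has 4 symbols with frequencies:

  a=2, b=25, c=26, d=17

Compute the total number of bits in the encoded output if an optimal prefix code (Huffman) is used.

Build the Huffman tree bottom-up:
combine a(2), d(17) → 19
combine 19, b(25) → 44
combine c(26), 44 → 70
The encoded length is the sum of every internal node's weight: 19 + 44 + 70 = 133 bits.

133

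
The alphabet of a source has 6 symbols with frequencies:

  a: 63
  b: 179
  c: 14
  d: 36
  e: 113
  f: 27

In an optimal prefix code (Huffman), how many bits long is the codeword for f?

Repeatedly merge the two smallest:
combine c(14), f(27) → 41
combine d(36), 41 → 77
combine a(63), 77 → 140
combine e(113), 140 → 253
combine b(179), 253 → 432
The subtree containing f is merged 5 times, so code length = 5.

5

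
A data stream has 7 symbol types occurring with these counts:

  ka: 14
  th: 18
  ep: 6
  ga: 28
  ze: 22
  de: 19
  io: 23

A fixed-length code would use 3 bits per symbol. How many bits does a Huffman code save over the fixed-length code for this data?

Fixed-length: 3 bits × 130 symbols = 390 bits.
Huffman merges:
ep(6) + ka(14) → 20
th(18) + de(19) → 37
20 + ze(22) → 42
io(23) + ga(28) → 51
37 + 42 → 79
51 + 79 → 130
Huffman total = 20 + 37 + 42 + 51 + 79 + 130 = 359 bits.
Saving = 390 − 359 = 31 bits.

31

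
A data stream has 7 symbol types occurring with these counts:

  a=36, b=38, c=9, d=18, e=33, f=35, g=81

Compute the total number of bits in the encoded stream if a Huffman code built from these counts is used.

Build the Huffman tree bottom-up:
c(9) + d(18) → 27
27 + e(33) → 60
f(35) + a(36) → 71
b(38) + 60 → 98
71 + g(81) → 152
98 + 152 → 250
Each symbol's bit-cost is frequency × depth; summing gives 658 bits (equivalently 27 + 60 + 71 + 98 + 152 + 250).

658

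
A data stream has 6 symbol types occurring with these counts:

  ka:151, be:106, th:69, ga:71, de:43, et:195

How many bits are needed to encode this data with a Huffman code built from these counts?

1559

Build the Huffman tree bottom-up:
merge de(43) and th(69): 112
merge ga(71) and be(106): 177
merge 112 and ka(151): 263
merge 177 and et(195): 372
merge 263 and 372: 635
Total encoded bits = sum of merged weights = 112 + 177 + 263 + 372 + 635 = 1559.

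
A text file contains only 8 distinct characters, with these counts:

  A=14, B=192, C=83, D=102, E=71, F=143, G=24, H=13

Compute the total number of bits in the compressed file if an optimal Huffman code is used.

1669

Greedily combine the two least-frequent nodes:
combine H(13), A(14) → 27
combine G(24), 27 → 51
combine 51, E(71) → 122
combine C(83), D(102) → 185
combine 122, F(143) → 265
combine 185, B(192) → 377
combine 265, 377 → 642
The encoded length is the sum of every internal node's weight: 27 + 51 + 122 + 185 + 265 + 377 + 642 = 1669 bits.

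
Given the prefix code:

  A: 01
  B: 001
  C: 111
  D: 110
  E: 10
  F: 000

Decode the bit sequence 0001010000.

FEEF

Read left to right; each codeword is recognised as soon as it completes (prefix code):
  000→F | 10→E | 10→E | 000→F
Decoded message: FEEF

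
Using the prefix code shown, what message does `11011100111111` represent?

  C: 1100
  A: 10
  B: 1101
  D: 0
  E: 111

BCEE

Read left to right; each codeword is recognised as soon as it completes (prefix code):
  1101→B | 1100→C | 111→E | 111→E
Decoded message: BCEE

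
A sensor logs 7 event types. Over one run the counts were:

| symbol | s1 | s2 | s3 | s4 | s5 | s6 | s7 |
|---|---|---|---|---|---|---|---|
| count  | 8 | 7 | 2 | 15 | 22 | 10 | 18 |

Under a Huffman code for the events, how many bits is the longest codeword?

4

Merge the two lowest-weight nodes at each step:
combine s3(2), s2(7) → 9
combine s1(8), 9 → 17
combine s6(10), s4(15) → 25
combine 17, s7(18) → 35
combine s5(22), 25 → 47
combine 35, 47 → 82
The first pair merged (s3, s2) ends up deepest, at depth 4.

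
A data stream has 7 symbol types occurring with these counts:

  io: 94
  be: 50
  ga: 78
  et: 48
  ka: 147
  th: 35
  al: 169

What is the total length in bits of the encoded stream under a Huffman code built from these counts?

1630

Merge the two smallest weights repeatedly:
combine th(35), et(48) → 83
combine be(50), ga(78) → 128
combine 83, io(94) → 177
combine 128, ka(147) → 275
combine al(169), 177 → 346
combine 275, 346 → 621
Total encoded bits = sum of merged weights = 83 + 128 + 177 + 275 + 346 + 621 = 1630.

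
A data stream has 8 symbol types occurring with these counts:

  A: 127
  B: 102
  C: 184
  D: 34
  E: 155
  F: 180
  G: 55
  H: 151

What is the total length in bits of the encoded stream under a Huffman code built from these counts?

Build the Huffman tree bottom-up:
merge D(34) and G(55): 89
merge 89 and B(102): 191
merge A(127) and H(151): 278
merge E(155) and F(180): 335
merge C(184) and 191: 375
merge 278 and 335: 613
merge 375 and 613: 988
The encoded length is the sum of every internal node's weight: 89 + 191 + 278 + 335 + 375 + 613 + 988 = 2869 bits.

2869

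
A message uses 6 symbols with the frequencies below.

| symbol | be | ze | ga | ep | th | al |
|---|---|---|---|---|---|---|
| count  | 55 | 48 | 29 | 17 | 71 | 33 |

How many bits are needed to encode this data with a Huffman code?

631

Build the Huffman tree bottom-up:
ep(17) + ga(29) → 46
al(33) + 46 → 79
ze(48) + be(55) → 103
th(71) + 79 → 150
103 + 150 → 253
Total encoded bits = sum of merged weights = 46 + 79 + 103 + 150 + 253 = 631.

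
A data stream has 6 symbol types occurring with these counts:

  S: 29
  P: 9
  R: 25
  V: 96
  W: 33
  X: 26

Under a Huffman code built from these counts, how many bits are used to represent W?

Build the tree from the bottom:
merge P(9) and R(25): 34
merge X(26) and S(29): 55
merge W(33) and 34: 67
merge 55 and 67: 122
merge V(96) and 122: 218
The subtree containing W is merged 3 times, so code length = 3.

3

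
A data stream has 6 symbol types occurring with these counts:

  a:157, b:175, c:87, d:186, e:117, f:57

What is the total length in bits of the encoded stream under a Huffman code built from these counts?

1963

Greedily combine the two least-frequent nodes:
f(57) + c(87) → 144
e(117) + 144 → 261
a(157) + b(175) → 332
d(186) + 261 → 447
332 + 447 → 779
Each symbol's bit-cost is frequency × depth; summing gives 1963 bits (equivalently 144 + 261 + 332 + 447 + 779).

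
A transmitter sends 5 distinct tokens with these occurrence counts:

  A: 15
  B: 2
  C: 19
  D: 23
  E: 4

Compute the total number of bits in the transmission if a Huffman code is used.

130

Build the Huffman tree bottom-up:
B(2) + E(4) → 6
6 + A(15) → 21
C(19) + 21 → 40
D(23) + 40 → 63
Total encoded bits = sum of merged weights = 6 + 21 + 40 + 63 = 130.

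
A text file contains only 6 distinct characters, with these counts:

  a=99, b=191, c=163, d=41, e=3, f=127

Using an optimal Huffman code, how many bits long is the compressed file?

Merge the two smallest weights repeatedly:
merge e(3) and d(41): 44
merge 44 and a(99): 143
merge f(127) and 143: 270
merge c(163) and b(191): 354
merge 270 and 354: 624
The encoded length is the sum of every internal node's weight: 44 + 143 + 270 + 354 + 624 = 1435 bits.

1435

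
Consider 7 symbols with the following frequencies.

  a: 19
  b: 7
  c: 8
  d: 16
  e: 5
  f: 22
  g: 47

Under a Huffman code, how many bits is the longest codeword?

Merge the two lowest-weight nodes at each step:
merge e(5) and b(7): 12
merge c(8) and 12: 20
merge d(16) and a(19): 35
merge 20 and f(22): 42
merge 35 and 42: 77
merge g(47) and 77: 124
Maximum depth reached is 5.

5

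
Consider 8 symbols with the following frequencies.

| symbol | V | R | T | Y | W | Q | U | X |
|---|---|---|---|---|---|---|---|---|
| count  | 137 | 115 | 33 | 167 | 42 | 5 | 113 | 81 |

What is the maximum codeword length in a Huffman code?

5

Merge the two lowest-weight nodes at each step:
combine Q(5), T(33) → 38
combine 38, W(42) → 80
combine 80, X(81) → 161
combine U(113), R(115) → 228
combine V(137), 161 → 298
combine Y(167), 228 → 395
combine 298, 395 → 693
The rarest symbols sit at the bottom; the longest codeword is 5 bits.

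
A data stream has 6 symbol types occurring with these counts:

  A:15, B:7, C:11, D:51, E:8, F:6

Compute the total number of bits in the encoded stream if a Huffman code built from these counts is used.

205

Build the Huffman tree bottom-up:
combine F(6), B(7) → 13
combine E(8), C(11) → 19
combine 13, A(15) → 28
combine 19, 28 → 47
combine 47, D(51) → 98
Each symbol's bit-cost is frequency × depth; summing gives 205 bits (equivalently 13 + 19 + 28 + 47 + 98).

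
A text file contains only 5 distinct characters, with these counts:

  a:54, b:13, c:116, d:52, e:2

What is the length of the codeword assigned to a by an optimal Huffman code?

Repeatedly merge the two smallest:
e(2) + b(13) → 15
15 + d(52) → 67
a(54) + 67 → 121
c(116) + 121 → 237
a's leaf is at depth 2, giving a 2-bit codeword.

2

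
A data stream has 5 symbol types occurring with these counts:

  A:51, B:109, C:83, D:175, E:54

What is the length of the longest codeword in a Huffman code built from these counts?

Merge the two lowest-weight nodes at each step:
A(51) + E(54) → 105
C(83) + 105 → 188
B(109) + D(175) → 284
188 + 284 → 472
The first pair merged (A, E) ends up deepest, at depth 3.

3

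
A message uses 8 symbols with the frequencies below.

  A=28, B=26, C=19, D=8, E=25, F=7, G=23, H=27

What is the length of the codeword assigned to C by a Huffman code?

Build the tree from the bottom:
F(7) + D(8) → 15
15 + C(19) → 34
G(23) + E(25) → 48
B(26) + H(27) → 53
A(28) + 34 → 62
48 + 53 → 101
62 + 101 → 163
The subtree containing C is merged 3 times, so code length = 3.

3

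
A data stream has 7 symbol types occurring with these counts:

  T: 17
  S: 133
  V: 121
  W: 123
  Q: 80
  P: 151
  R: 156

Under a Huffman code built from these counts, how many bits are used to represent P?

2

Build the tree from the bottom:
combine T(17), Q(80) → 97
combine 97, V(121) → 218
combine W(123), S(133) → 256
combine P(151), R(156) → 307
combine 218, 256 → 474
combine 307, 474 → 781
P's leaf is at depth 2, giving a 2-bit codeword.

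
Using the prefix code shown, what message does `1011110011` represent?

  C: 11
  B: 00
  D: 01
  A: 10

Read left to right; each codeword is recognised as soon as it completes (prefix code):
  10→A | 11→C | 11→C | 00→B | 11→C
Decoded message: ACCBC

ACCBC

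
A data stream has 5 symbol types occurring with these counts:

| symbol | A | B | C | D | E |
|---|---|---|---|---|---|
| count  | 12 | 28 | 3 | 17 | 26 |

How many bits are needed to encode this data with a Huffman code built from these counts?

Greedily combine the two least-frequent nodes:
combine C(3), A(12) → 15
combine 15, D(17) → 32
combine E(26), B(28) → 54
combine 32, 54 → 86
Total encoded bits = sum of merged weights = 15 + 32 + 54 + 86 = 187.

187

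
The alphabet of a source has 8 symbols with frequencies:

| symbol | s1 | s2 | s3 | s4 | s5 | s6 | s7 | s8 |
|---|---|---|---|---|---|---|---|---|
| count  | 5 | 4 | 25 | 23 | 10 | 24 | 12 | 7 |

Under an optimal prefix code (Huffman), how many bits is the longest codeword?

5

Merge the two lowest-weight nodes at each step:
s2(4) + s1(5) → 9
s8(7) + 9 → 16
s5(10) + s7(12) → 22
16 + 22 → 38
s4(23) + s6(24) → 47
s3(25) + 38 → 63
47 + 63 → 110
The first pair merged (s2, s1) ends up deepest, at depth 5.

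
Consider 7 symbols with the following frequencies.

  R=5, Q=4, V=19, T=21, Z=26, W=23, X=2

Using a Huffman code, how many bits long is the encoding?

Merge the two smallest weights repeatedly:
merge X(2) and Q(4): 6
merge R(5) and 6: 11
merge 11 and V(19): 30
merge T(21) and W(23): 44
merge Z(26) and 30: 56
merge 44 and 56: 100
Total encoded bits = sum of merged weights = 6 + 11 + 30 + 44 + 56 + 100 = 247.

247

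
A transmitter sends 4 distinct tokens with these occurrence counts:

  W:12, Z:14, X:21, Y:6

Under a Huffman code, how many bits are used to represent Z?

Huffman merges, smallest pair first:
combine Y(6), W(12) → 18
combine Z(14), 18 → 32
combine X(21), 32 → 53
Z sits 2 levels below the root, so its codeword is 2 bits.

2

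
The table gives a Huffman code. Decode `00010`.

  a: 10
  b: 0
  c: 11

Read left to right; each codeword is recognised as soon as it completes (prefix code):
  0→b | 0→b | 0→b | 10→a
Decoded message: bbba

bbba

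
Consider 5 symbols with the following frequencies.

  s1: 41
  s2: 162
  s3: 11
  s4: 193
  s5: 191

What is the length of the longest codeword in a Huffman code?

Merge the two lowest-weight nodes at each step:
combine s3(11), s1(41) → 52
combine 52, s2(162) → 214
combine s5(191), s4(193) → 384
combine 214, 384 → 598
Maximum depth reached is 3.

3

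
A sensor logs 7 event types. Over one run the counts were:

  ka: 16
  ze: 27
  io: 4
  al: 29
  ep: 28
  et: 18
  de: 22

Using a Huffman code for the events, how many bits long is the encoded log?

395

Merge the two smallest weights repeatedly:
combine io(4), ka(16) → 20
combine et(18), 20 → 38
combine de(22), ze(27) → 49
combine ep(28), al(29) → 57
combine 38, 49 → 87
combine 57, 87 → 144
Each symbol's bit-cost is frequency × depth; summing gives 395 bits (equivalently 20 + 38 + 49 + 57 + 87 + 144).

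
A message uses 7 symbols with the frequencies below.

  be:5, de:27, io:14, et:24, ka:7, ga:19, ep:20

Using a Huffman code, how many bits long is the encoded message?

309

Build the Huffman tree bottom-up:
be(5) + ka(7) → 12
12 + io(14) → 26
ga(19) + ep(20) → 39
et(24) + 26 → 50
de(27) + 39 → 66
50 + 66 → 116
Total encoded bits = sum of merged weights = 12 + 26 + 39 + 50 + 66 + 116 = 309.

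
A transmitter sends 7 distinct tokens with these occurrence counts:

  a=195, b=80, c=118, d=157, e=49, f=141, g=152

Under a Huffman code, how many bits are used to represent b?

4

Huffman merges, smallest pair first:
combine e(49), b(80) → 129
combine c(118), 129 → 247
combine f(141), g(152) → 293
combine d(157), a(195) → 352
combine 247, 293 → 540
combine 352, 540 → 892
The subtree containing b is merged 4 times, so code length = 4.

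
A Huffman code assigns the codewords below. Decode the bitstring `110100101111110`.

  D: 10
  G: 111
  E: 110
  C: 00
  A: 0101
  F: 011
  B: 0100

EDAGE

Read left to right; each codeword is recognised as soon as it completes (prefix code):
  110→E | 10→D | 0101→A | 111→G | 110→E
Decoded message: EDAGE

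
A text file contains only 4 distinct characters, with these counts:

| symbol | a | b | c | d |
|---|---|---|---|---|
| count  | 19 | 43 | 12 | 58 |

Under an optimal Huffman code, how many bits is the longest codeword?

Merge the two lowest-weight nodes at each step:
c(12) + a(19) → 31
31 + b(43) → 74
d(58) + 74 → 132
The rarest symbols sit at the bottom; the longest codeword is 3 bits.

3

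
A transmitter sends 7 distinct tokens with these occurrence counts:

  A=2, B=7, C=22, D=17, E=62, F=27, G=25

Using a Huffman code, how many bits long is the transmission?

Greedily combine the two least-frequent nodes:
combine A(2), B(7) → 9
combine 9, D(17) → 26
combine C(22), G(25) → 47
combine 26, F(27) → 53
combine 47, 53 → 100
combine E(62), 100 → 162
The encoded length is the sum of every internal node's weight: 9 + 26 + 47 + 53 + 100 + 162 = 397 bits.

397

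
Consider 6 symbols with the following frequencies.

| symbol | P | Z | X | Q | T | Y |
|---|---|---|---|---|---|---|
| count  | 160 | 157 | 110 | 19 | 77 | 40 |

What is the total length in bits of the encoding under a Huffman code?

1321

Greedily combine the two least-frequent nodes:
merge Q(19) and Y(40): 59
merge 59 and T(77): 136
merge X(110) and 136: 246
merge Z(157) and P(160): 317
merge 246 and 317: 563
The encoded length is the sum of every internal node's weight: 59 + 136 + 246 + 317 + 563 = 1321 bits.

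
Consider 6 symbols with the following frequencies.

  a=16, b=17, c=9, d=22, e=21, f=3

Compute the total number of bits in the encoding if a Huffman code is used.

Build the Huffman tree bottom-up:
f(3) + c(9) → 12
12 + a(16) → 28
b(17) + e(21) → 38
d(22) + 28 → 50
38 + 50 → 88
Each symbol's bit-cost is frequency × depth; summing gives 216 bits (equivalently 12 + 28 + 38 + 50 + 88).

216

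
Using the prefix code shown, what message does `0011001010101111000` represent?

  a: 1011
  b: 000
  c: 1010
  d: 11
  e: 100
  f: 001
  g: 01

fecadb

Read left to right; each codeword is recognised as soon as it completes (prefix code):
  001→f | 100→e | 1010→c | 1011→a | 11→d | 000→b
Decoded message: fecadb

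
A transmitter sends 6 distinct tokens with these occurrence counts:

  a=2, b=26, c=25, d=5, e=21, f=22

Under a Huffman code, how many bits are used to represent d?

Build the tree from the bottom:
merge a(2) and d(5): 7
merge 7 and e(21): 28
merge f(22) and c(25): 47
merge b(26) and 28: 54
merge 47 and 54: 101
d's leaf is at depth 4, giving a 4-bit codeword.

4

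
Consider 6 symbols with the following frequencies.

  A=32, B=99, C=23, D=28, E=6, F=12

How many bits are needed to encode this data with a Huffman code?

Merge the two smallest weights repeatedly:
combine E(6), F(12) → 18
combine 18, C(23) → 41
combine D(28), A(32) → 60
combine 41, 60 → 101
combine B(99), 101 → 200
Total encoded bits = sum of merged weights = 18 + 41 + 60 + 101 + 200 = 420.

420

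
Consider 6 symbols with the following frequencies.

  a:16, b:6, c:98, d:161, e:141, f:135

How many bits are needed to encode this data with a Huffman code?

Merge the two smallest weights repeatedly:
combine b(6), a(16) → 22
combine 22, c(98) → 120
combine 120, f(135) → 255
combine e(141), d(161) → 302
combine 255, 302 → 557
Total encoded bits = sum of merged weights = 22 + 120 + 255 + 302 + 557 = 1256.

1256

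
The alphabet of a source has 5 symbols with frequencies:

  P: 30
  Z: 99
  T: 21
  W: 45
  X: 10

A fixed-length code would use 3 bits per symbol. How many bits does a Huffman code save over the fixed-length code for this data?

212

Fixed-length: 3 bits × 205 symbols = 615 bits.
Huffman merges:
merge X(10) and T(21): 31
merge P(30) and 31: 61
merge W(45) and 61: 106
merge Z(99) and 106: 205
Huffman total = 31 + 61 + 106 + 205 = 403 bits.
Saving = 615 − 403 = 212 bits.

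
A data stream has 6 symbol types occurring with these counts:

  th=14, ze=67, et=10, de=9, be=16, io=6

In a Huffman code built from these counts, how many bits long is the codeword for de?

4

Huffman merges, smallest pair first:
merge io(6) and de(9): 15
merge et(10) and th(14): 24
merge 15 and be(16): 31
merge 24 and 31: 55
merge 55 and ze(67): 122
The subtree containing de is merged 4 times, so code length = 4.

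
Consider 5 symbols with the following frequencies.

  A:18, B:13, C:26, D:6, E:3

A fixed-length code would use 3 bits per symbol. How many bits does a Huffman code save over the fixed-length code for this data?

61

Fixed-length: 3 bits × 66 symbols = 198 bits.
Huffman merges:
merge E(3) and D(6): 9
merge 9 and B(13): 22
merge A(18) and 22: 40
merge C(26) and 40: 66
Huffman total = 9 + 22 + 40 + 66 = 137 bits.
Saving = 198 − 137 = 61 bits.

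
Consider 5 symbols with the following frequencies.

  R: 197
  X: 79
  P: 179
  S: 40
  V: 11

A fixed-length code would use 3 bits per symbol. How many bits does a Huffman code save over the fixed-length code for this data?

522

Fixed-length: 3 bits × 506 symbols = 1518 bits.
Huffman merges:
merge V(11) and S(40): 51
merge 51 and X(79): 130
merge 130 and P(179): 309
merge R(197) and 309: 506
Huffman total = 51 + 130 + 309 + 506 = 996 bits.
Saving = 1518 − 996 = 522 bits.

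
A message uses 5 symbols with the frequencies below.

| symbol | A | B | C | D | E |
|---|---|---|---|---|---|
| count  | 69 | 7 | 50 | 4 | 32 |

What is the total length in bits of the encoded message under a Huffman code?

Greedily combine the two least-frequent nodes:
combine D(4), B(7) → 11
combine 11, E(32) → 43
combine 43, C(50) → 93
combine A(69), 93 → 162
The encoded length is the sum of every internal node's weight: 11 + 43 + 93 + 162 = 309 bits.

309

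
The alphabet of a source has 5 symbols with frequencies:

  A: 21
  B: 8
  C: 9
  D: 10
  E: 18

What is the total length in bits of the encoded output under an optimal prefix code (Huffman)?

149

Greedily combine the two least-frequent nodes:
merge B(8) and C(9): 17
merge D(10) and 17: 27
merge E(18) and A(21): 39
merge 27 and 39: 66
Total encoded bits = sum of merged weights = 17 + 27 + 39 + 66 = 149.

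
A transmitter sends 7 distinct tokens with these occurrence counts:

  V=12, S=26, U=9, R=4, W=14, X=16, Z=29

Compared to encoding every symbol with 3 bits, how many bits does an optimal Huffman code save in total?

Fixed-length: 3 bits × 110 symbols = 330 bits.
Huffman merges:
R(4) + U(9) → 13
V(12) + 13 → 25
W(14) + X(16) → 30
25 + S(26) → 51
Z(29) + 30 → 59
51 + 59 → 110
Huffman total = 13 + 25 + 30 + 51 + 59 + 110 = 288 bits.
Saving = 330 − 288 = 42 bits.

42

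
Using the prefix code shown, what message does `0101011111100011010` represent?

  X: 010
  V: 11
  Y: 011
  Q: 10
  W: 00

Read left to right; each codeword is recognised as soon as it completes (prefix code):
  010→X | 10→Q | 11→V | 11→V | 11→V | 00→W | 011→Y | 010→X
Decoded message: XQVVVWYX

XQVVVWYX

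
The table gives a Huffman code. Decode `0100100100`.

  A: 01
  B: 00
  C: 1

ABCBCB

Read left to right; each codeword is recognised as soon as it completes (prefix code):
  01→A | 00→B | 1→C | 00→B | 1→C | 00→B
Decoded message: ABCBCB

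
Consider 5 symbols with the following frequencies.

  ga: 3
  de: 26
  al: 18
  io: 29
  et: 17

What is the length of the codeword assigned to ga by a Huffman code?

3

Build the tree from the bottom:
ga(3) + et(17) → 20
al(18) + 20 → 38
de(26) + io(29) → 55
38 + 55 → 93
ga's leaf is at depth 3, giving a 3-bit codeword.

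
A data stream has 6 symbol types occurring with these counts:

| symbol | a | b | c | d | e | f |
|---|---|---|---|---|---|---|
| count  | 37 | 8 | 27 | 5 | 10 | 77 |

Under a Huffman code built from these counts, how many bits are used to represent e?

Build the tree from the bottom:
merge d(5) and b(8): 13
merge e(10) and 13: 23
merge 23 and c(27): 50
merge a(37) and 50: 87
merge f(77) and 87: 164
e sits 4 levels below the root, so its codeword is 4 bits.

4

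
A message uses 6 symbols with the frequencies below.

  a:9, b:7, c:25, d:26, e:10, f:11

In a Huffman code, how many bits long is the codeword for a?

3

Build the tree from the bottom:
b(7) + a(9) → 16
e(10) + f(11) → 21
16 + 21 → 37
c(25) + d(26) → 51
37 + 51 → 88
a sits 3 levels below the root, so its codeword is 3 bits.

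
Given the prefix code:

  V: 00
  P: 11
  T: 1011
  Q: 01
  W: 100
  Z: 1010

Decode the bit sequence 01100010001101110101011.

QWQVQTZT

Read left to right; each codeword is recognised as soon as it completes (prefix code):
  01→Q | 100→W | 01→Q | 00→V | 01→Q | 1011→T | 1010→Z | 1011→T
Decoded message: QWQVQTZT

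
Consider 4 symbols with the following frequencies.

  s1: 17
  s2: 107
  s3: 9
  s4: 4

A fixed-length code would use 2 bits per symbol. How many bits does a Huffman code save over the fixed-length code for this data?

94

Fixed-length: 2 bits × 137 symbols = 274 bits.
Huffman merges:
merge s4(4) and s3(9): 13
merge 13 and s1(17): 30
merge 30 and s2(107): 137
Huffman total = 13 + 30 + 137 = 180 bits.
Saving = 274 − 180 = 94 bits.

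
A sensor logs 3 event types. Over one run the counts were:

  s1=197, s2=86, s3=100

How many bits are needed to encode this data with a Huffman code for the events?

569

Merge the two smallest weights repeatedly:
s2(86) + s3(100) → 186
186 + s1(197) → 383
Each symbol's bit-cost is frequency × depth; summing gives 569 bits (equivalently 186 + 383).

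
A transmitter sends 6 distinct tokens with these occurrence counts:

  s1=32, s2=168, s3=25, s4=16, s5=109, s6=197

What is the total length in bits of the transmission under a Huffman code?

1193

Greedily combine the two least-frequent nodes:
combine s4(16), s3(25) → 41
combine s1(32), 41 → 73
combine 73, s5(109) → 182
combine s2(168), 182 → 350
combine s6(197), 350 → 547
Total encoded bits = sum of merged weights = 41 + 73 + 182 + 350 + 547 = 1193.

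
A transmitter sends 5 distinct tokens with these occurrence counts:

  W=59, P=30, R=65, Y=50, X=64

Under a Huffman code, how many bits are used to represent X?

2

Build the tree from the bottom:
combine P(30), Y(50) → 80
combine W(59), X(64) → 123
combine R(65), 80 → 145
combine 123, 145 → 268
The subtree containing X is merged 2 times, so code length = 2.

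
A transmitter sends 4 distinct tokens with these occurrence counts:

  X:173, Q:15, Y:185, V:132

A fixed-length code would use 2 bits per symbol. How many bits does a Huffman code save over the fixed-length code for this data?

38

Fixed-length: 2 bits × 505 symbols = 1010 bits.
Huffman merges:
Q(15) + V(132) → 147
147 + X(173) → 320
Y(185) + 320 → 505
Huffman total = 147 + 320 + 505 = 972 bits.
Saving = 1010 − 972 = 38 bits.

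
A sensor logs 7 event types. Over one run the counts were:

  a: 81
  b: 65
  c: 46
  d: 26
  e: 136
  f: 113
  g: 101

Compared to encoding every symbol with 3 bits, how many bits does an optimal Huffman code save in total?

177

Fixed-length: 3 bits × 568 symbols = 1704 bits.
Huffman merges:
combine d(26), c(46) → 72
combine b(65), 72 → 137
combine a(81), g(101) → 182
combine f(113), e(136) → 249
combine 137, 182 → 319
combine 249, 319 → 568
Huffman total = 72 + 137 + 182 + 249 + 319 + 568 = 1527 bits.
Saving = 1704 − 1527 = 177 bits.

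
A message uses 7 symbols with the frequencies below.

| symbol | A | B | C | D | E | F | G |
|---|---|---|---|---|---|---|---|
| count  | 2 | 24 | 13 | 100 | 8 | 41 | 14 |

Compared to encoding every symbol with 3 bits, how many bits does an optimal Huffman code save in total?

Fixed-length: 3 bits × 202 symbols = 606 bits.
Huffman merges:
merge A(2) and E(8): 10
merge 10 and C(13): 23
merge G(14) and 23: 37
merge B(24) and 37: 61
merge F(41) and 61: 102
merge D(100) and 102: 202
Huffman total = 10 + 23 + 37 + 61 + 102 + 202 = 435 bits.
Saving = 606 − 435 = 171 bits.

171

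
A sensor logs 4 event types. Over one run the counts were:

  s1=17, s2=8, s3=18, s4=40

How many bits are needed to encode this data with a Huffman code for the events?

Greedily combine the two least-frequent nodes:
merge s2(8) and s1(17): 25
merge s3(18) and 25: 43
merge s4(40) and 43: 83
Each symbol's bit-cost is frequency × depth; summing gives 151 bits (equivalently 25 + 43 + 83).

151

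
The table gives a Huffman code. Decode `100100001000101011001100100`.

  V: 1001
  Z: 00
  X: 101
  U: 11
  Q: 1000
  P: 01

VZZQXPVVZ

Read left to right; each codeword is recognised as soon as it completes (prefix code):
  1001→V | 00→Z | 00→Z | 1000→Q | 101→X | 01→P | 1001→V | 1001→V | 00→Z
Decoded message: VZZQXPVVZ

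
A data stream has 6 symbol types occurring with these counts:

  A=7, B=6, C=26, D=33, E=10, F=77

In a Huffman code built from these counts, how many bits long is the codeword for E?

Build the tree from the bottom:
B(6) + A(7) → 13
E(10) + 13 → 23
23 + C(26) → 49
D(33) + 49 → 82
F(77) + 82 → 159
E's leaf is at depth 4, giving a 4-bit codeword.

4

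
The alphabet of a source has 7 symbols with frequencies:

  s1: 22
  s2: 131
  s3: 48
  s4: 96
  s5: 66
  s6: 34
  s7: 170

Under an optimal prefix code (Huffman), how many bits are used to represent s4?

Repeatedly merge the two smallest:
s1(22) + s6(34) → 56
s3(48) + 56 → 104
s5(66) + s4(96) → 162
104 + s2(131) → 235
162 + s7(170) → 332
235 + 332 → 567
s4 sits 3 levels below the root, so its codeword is 3 bits.

3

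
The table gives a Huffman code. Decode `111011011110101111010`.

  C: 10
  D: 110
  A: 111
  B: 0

Read left to right; each codeword is recognised as soon as it completes (prefix code):
  111→A | 0→B | 110→D | 111→A | 10→C | 10→C | 111→A | 10→C | 10→C
Decoded message: ABDACCACC

ABDACCACC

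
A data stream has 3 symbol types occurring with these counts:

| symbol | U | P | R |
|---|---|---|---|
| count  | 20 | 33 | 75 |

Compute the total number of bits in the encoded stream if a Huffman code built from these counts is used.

Merge the two smallest weights repeatedly:
combine U(20), P(33) → 53
combine 53, R(75) → 128
Each symbol's bit-cost is frequency × depth; summing gives 181 bits (equivalently 53 + 128).

181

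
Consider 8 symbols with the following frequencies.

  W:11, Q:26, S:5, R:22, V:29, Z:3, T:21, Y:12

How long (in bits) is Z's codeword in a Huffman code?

5

Repeatedly merge the two smallest:
Z(3) + S(5) → 8
8 + W(11) → 19
Y(12) + 19 → 31
T(21) + R(22) → 43
Q(26) + V(29) → 55
31 + 43 → 74
55 + 74 → 129
Z's leaf is at depth 5, giving a 5-bit codeword.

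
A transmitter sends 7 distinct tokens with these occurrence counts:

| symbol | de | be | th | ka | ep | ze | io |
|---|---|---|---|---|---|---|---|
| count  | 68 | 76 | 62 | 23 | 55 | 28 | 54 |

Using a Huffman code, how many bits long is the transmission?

1005

Greedily combine the two least-frequent nodes:
ka(23) + ze(28) → 51
51 + io(54) → 105
ep(55) + th(62) → 117
de(68) + be(76) → 144
105 + 117 → 222
144 + 222 → 366
Total encoded bits = sum of merged weights = 51 + 105 + 117 + 144 + 222 + 366 = 1005.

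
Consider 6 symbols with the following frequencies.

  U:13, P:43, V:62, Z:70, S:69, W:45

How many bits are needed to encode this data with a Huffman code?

Merge the two smallest weights repeatedly:
merge U(13) and P(43): 56
merge W(45) and 56: 101
merge V(62) and S(69): 131
merge Z(70) and 101: 171
merge 131 and 171: 302
Each symbol's bit-cost is frequency × depth; summing gives 761 bits (equivalently 56 + 101 + 131 + 171 + 302).

761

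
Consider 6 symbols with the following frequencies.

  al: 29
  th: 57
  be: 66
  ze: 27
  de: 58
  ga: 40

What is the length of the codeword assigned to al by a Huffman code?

4

Huffman merges, smallest pair first:
combine ze(27), al(29) → 56
combine ga(40), 56 → 96
combine th(57), de(58) → 115
combine be(66), 96 → 162
combine 115, 162 → 277
al's leaf is at depth 4, giving a 4-bit codeword.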